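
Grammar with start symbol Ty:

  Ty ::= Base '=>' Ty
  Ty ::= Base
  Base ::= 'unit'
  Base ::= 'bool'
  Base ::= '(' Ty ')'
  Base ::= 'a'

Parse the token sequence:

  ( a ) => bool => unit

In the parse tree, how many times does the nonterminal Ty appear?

[Ty [Base ( [Ty [Base a]] )] => [Ty [Base bool] => [Ty [Base unit]]]]

4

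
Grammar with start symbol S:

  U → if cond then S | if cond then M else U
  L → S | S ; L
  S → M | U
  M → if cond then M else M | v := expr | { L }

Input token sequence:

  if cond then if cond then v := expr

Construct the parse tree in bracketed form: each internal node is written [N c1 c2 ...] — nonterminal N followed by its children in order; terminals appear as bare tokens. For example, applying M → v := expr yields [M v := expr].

S
U
if cond then S
if cond then U
if cond then if cond then S
if cond then if cond then M
if cond then if cond then v := expr

[S [U if cond then [S [U if cond then [S [M v := expr]]]]]]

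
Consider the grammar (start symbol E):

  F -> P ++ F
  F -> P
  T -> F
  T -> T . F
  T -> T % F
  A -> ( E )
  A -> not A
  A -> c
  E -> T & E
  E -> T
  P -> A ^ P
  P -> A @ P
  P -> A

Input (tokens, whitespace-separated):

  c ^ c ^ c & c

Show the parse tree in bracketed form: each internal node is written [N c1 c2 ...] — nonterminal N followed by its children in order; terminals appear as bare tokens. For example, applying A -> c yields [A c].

[E [T [F [P [A c] ^ [P [A c] ^ [P [A c]]]]]] & [E [T [F [P [A c]]]]]]

E
T & E
F & E
P & E
A ^ P & E
c ^ P & E
c ^ A ^ P & E
c ^ c ^ P & E
c ^ c ^ A & E
c ^ c ^ c & E
c ^ c ^ c & T
c ^ c ^ c & F
c ^ c ^ c & P
c ^ c ^ c & A
c ^ c ^ c & c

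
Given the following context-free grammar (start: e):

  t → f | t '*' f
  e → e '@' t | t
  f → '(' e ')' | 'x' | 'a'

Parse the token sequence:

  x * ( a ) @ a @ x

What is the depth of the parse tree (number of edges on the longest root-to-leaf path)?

8

[e [e [e [t [t [f x]] * [f ( [e [t [f a]]] )]]] @ [t [f a]]] @ [t [f x]]]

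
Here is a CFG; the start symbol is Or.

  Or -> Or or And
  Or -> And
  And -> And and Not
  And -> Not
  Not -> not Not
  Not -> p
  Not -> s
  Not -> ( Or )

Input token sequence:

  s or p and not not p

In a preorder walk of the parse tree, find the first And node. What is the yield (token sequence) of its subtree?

s

[Or [Or [And [Not s]]] or [And [And [Not p]] and [Not not [Not not [Not p]]]]]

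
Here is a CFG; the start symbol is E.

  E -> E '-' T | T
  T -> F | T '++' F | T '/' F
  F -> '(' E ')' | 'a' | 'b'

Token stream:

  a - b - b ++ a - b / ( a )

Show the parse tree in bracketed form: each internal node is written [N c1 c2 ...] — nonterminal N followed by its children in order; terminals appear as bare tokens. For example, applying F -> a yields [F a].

[E [E [E [E [T [F a]]] - [T [F b]]] - [T [T [F b]] ++ [F a]]] - [T [T [F b]] / [F ( [E [T [F a]]] )]]]

E
E - T
E - T - T
E - T - T - T
T - T - T - T
F - T - T - T
a - T - T - T
a - F - T - T
a - b - T - T
a - b - T ++ F - T
a - b - F ++ F - T
a - b - b ++ F - T
a - b - b ++ a - T
a - b - b ++ a - T / F
a - b - b ++ a - F / F
a - b - b ++ a - b / F
a - b - b ++ a - b / ( E )
a - b - b ++ a - b / ( T )
a - b - b ++ a - b / ( F )
a - b - b ++ a - b / ( a )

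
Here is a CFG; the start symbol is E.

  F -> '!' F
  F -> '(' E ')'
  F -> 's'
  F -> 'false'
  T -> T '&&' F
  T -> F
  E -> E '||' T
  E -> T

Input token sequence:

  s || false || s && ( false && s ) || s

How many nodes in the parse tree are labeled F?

7

[E [E [E [E [T [F s]]] || [T [F false]]] || [T [T [F s]] && [F ( [E [T [T [F false]] && [F s]]] )]]] || [T [F s]]]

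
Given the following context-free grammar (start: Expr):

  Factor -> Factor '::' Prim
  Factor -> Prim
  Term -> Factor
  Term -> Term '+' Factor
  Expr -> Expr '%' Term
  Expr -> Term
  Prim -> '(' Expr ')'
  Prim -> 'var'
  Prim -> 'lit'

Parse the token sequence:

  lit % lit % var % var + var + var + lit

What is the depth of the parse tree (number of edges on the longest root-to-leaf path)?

[Expr [Expr [Expr [Expr [Term [Factor [Prim lit]]]] % [Term [Factor [Prim lit]]]] % [Term [Factor [Prim var]]]] % [Term [Term [Term [Term [Factor [Prim var]]] + [Factor [Prim var]]] + [Factor [Prim var]]] + [Factor [Prim lit]]]]

7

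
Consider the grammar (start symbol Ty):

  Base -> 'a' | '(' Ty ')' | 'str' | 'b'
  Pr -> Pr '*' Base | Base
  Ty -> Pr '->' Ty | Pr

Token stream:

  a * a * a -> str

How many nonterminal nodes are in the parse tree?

[Ty [Pr [Pr [Pr [Base a]] * [Base a]] * [Base a]] -> [Ty [Pr [Base str]]]]

10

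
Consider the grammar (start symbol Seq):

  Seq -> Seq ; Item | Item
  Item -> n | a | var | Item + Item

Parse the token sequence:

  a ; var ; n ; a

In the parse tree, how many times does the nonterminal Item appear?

4

[Seq [Seq [Seq [Seq [Item a]] ; [Item var]] ; [Item n]] ; [Item a]]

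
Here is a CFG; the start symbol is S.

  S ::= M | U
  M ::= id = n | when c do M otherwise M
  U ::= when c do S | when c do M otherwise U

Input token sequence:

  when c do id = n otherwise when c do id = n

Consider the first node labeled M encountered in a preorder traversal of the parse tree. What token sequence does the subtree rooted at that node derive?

[S [U when c do [M id = n] otherwise [U when c do [S [M id = n]]]]]

id = n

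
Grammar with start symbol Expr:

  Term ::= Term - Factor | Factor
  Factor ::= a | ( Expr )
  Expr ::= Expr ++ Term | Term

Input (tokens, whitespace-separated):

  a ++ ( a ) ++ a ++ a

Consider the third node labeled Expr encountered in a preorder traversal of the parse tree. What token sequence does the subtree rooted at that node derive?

[Expr [Expr [Expr [Expr [Term [Factor a]]] ++ [Term [Factor ( [Expr [Term [Factor a]]] )]]] ++ [Term [Factor a]]] ++ [Term [Factor a]]]

a ++ ( a )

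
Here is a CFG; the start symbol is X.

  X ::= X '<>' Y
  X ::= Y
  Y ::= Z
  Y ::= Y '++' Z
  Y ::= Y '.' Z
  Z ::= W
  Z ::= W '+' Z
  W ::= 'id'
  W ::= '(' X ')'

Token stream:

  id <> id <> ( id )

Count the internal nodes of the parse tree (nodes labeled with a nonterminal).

[X [X [X [Y [Z [W id]]]] <> [Y [Z [W id]]]] <> [Y [Z [W ( [X [Y [Z [W id]]]] )]]]]

16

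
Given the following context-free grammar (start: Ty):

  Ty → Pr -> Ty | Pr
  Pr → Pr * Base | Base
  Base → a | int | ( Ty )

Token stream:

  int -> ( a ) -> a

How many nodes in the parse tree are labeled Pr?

[Ty [Pr [Base int]] -> [Ty [Pr [Base ( [Ty [Pr [Base a]]] )]] -> [Ty [Pr [Base a]]]]]

4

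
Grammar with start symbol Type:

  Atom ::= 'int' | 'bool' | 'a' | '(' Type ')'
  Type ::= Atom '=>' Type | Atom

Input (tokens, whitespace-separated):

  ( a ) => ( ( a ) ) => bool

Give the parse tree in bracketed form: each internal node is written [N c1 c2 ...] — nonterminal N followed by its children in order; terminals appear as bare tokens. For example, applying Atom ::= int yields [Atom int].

Type
Atom => Type
( Type ) => Type
( Atom ) => Type
( a ) => Type
( a ) => Atom => Type
( a ) => ( Type ) => Type
( a ) => ( Atom ) => Type
( a ) => ( ( Type ) ) => Type
( a ) => ( ( Atom ) ) => Type
( a ) => ( ( a ) ) => Type
( a ) => ( ( a ) ) => Atom
( a ) => ( ( a ) ) => bool

[Type [Atom ( [Type [Atom a]] )] => [Type [Atom ( [Type [Atom ( [Type [Atom a]] )]] )] => [Type [Atom bool]]]]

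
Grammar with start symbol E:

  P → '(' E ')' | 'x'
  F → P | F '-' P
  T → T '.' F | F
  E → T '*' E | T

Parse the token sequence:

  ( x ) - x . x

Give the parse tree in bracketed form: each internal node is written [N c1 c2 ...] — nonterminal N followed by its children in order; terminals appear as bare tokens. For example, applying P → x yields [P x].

E
T
T . F
F . F
F - P . F
P - P . F
( E ) - P . F
( T ) - P . F
( F ) - P . F
( P ) - P . F
( x ) - P . F
( x ) - x . F
( x ) - x . P
( x ) - x . x

[E [T [T [F [F [P ( [E [T [F [P x]]]] )]] - [P x]]] . [F [P x]]]]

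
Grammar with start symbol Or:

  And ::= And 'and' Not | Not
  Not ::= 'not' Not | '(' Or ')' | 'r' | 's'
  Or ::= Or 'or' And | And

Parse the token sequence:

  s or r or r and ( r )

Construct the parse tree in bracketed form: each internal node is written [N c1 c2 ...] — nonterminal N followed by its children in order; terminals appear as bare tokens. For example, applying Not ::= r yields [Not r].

[Or [Or [Or [And [Not s]]] or [And [Not r]]] or [And [And [Not r]] and [Not ( [Or [And [Not r]]] )]]]

Or
Or or And
Or or And or And
And or And or And
Not or And or And
s or And or And
s or Not or And
s or r or And
s or r or And and Not
s or r or Not and Not
s or r or r and Not
s or r or r and ( Or )
s or r or r and ( And )
s or r or r and ( Not )
s or r or r and ( r )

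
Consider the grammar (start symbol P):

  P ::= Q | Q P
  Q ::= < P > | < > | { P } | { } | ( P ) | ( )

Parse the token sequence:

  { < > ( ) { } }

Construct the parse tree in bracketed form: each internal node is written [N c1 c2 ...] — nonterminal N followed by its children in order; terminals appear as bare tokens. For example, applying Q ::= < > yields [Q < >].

[P [Q { [P [Q < >] [P [Q ( )] [P [Q { }]]]] }]]

P
Q
{ P }
{ Q P }
{ < > P }
{ < > Q P }
{ < > ( ) P }
{ < > ( ) Q }
{ < > ( ) { } }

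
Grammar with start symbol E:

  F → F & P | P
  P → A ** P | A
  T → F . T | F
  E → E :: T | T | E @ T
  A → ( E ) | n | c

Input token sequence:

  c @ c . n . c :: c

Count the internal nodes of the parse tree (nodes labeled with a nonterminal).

23

[E [E [E [T [F [P [A c]]]]] @ [T [F [P [A c]]] . [T [F [P [A n]]] . [T [F [P [A c]]]]]]] :: [T [F [P [A c]]]]]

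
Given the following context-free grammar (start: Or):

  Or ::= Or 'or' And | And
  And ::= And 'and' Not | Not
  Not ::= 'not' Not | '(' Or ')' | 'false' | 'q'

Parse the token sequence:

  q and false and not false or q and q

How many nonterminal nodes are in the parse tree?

[Or [Or [And [And [And [Not q]] and [Not false]] and [Not not [Not false]]]] or [And [And [Not q]] and [Not q]]]

13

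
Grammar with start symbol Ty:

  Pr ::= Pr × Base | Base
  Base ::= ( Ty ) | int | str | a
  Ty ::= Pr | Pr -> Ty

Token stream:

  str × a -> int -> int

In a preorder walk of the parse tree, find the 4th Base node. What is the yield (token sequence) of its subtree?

[Ty [Pr [Pr [Base str]] × [Base a]] -> [Ty [Pr [Base int]] -> [Ty [Pr [Base int]]]]]

int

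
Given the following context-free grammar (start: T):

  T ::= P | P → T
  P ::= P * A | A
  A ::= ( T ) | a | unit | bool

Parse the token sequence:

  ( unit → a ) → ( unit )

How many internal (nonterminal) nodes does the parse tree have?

[T [P [A ( [T [P [A unit]] → [T [P [A a]]]] )]] → [T [P [A ( [T [P [A unit]]] )]]]]

15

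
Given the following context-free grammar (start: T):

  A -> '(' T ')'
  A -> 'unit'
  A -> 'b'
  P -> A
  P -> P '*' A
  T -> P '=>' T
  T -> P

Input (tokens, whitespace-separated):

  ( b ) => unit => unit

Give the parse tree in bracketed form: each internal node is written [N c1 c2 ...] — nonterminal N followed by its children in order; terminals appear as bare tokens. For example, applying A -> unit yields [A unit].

T
P => T
A => T
( T ) => T
( P ) => T
( A ) => T
( b ) => T
( b ) => P => T
( b ) => A => T
( b ) => unit => T
( b ) => unit => P
( b ) => unit => A
( b ) => unit => unit

[T [P [A ( [T [P [A b]]] )]] => [T [P [A unit]] => [T [P [A unit]]]]]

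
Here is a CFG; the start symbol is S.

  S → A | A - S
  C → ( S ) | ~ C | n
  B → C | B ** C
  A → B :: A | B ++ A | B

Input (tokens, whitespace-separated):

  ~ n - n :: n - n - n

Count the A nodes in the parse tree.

[S [A [B [C ~ [C n]]]] - [S [A [B [C n]] :: [A [B [C n]]]] - [S [A [B [C n]]] - [S [A [B [C n]]]]]]]

5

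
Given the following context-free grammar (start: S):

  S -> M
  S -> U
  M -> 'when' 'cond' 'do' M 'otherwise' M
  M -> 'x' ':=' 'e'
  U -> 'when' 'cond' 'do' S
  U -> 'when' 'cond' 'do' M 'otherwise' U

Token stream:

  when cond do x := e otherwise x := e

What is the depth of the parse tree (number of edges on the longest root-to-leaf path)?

[S [M when cond do [M x := e] otherwise [M x := e]]]

3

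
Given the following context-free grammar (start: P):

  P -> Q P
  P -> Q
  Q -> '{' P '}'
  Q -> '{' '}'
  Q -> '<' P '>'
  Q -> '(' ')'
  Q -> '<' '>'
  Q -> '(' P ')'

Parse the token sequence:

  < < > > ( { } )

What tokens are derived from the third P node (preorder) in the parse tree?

( { } )

[P [Q < [P [Q < >]] >] [P [Q ( [P [Q { }]] )]]]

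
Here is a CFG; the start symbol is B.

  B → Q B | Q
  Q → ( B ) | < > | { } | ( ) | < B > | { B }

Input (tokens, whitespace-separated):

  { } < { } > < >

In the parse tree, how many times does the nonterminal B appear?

[B [Q { }] [B [Q < [B [Q { }]] >] [B [Q < >]]]]

4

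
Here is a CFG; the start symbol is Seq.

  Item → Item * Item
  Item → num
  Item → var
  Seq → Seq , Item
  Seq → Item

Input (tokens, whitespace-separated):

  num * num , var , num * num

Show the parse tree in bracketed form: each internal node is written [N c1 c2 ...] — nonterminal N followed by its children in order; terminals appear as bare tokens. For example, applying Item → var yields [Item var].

[Seq [Seq [Seq [Item [Item num] * [Item num]]] , [Item var]] , [Item [Item num] * [Item num]]]

Seq
Seq , Item
Seq , Item , Item
Item , Item , Item
Item * Item , Item , Item
num * Item , Item , Item
num * num , Item , Item
num * num , var , Item
num * num , var , Item * Item
num * num , var , num * Item
num * num , var , num * num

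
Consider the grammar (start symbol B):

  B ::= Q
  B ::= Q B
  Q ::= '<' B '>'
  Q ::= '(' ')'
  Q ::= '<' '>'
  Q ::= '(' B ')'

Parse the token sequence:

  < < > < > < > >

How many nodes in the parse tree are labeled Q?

4

[B [Q < [B [Q < >] [B [Q < >] [B [Q < >]]]] >]]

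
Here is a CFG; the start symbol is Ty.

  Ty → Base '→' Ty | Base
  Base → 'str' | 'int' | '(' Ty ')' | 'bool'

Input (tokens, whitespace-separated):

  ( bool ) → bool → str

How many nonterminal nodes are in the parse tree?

[Ty [Base ( [Ty [Base bool]] )] → [Ty [Base bool] → [Ty [Base str]]]]

8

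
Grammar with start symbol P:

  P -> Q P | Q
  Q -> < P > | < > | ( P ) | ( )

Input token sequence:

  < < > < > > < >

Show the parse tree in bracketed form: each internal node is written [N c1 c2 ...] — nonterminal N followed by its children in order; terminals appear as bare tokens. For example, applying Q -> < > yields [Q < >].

[P [Q < [P [Q < >] [P [Q < >]]] >] [P [Q < >]]]

P
Q P
< P > P
< Q P > P
< < > P > P
< < > Q > P
< < > < > > P
< < > < > > Q
< < > < > > < >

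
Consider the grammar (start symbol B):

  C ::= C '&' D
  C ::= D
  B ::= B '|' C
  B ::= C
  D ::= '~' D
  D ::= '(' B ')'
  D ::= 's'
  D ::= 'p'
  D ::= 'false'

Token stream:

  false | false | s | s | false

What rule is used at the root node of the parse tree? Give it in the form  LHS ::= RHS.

B ::= B '|' C

[B [B [B [B [B [C [D false]]] | [C [D false]]] | [C [D s]]] | [C [D s]]] | [C [D false]]]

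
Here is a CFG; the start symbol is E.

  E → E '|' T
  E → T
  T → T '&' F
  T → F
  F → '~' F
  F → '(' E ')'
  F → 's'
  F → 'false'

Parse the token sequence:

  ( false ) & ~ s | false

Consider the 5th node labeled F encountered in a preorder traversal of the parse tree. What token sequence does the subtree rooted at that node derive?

[E [E [T [T [F ( [E [T [F false]]] )]] & [F ~ [F s]]]] | [T [F false]]]

false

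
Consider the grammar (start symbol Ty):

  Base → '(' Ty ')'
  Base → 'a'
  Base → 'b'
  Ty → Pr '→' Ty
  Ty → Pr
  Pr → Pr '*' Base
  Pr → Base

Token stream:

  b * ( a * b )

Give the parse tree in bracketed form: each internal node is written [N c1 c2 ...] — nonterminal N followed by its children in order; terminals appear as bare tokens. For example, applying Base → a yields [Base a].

[Ty [Pr [Pr [Base b]] * [Base ( [Ty [Pr [Pr [Base a]] * [Base b]]] )]]]

Ty
Pr
Pr * Base
Base * Base
b * Base
b * ( Ty )
b * ( Pr )
b * ( Pr * Base )
b * ( Base * Base )
b * ( a * Base )
b * ( a * b )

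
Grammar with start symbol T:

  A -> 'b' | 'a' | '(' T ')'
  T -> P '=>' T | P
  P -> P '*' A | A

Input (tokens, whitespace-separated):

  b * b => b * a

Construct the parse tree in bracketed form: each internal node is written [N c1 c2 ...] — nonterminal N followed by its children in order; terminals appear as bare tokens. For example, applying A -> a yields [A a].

[T [P [P [A b]] * [A b]] => [T [P [P [A b]] * [A a]]]]

T
P => T
P * A => T
A * A => T
b * A => T
b * b => T
b * b => P
b * b => P * A
b * b => A * A
b * b => b * A
b * b => b * a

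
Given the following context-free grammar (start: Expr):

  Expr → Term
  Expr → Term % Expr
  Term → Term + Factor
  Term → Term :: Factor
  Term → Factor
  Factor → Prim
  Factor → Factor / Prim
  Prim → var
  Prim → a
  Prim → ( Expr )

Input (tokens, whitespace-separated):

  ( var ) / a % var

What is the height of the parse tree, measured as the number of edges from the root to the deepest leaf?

9

[Expr [Term [Factor [Factor [Prim ( [Expr [Term [Factor [Prim var]]]] )]] / [Prim a]]] % [Expr [Term [Factor [Prim var]]]]]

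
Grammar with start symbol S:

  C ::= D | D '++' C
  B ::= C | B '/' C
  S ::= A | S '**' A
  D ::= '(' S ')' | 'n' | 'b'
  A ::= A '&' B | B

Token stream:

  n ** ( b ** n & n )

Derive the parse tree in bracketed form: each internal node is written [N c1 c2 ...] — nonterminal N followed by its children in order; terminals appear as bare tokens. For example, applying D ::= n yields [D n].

[S [S [A [B [C [D n]]]]] ** [A [B [C [D ( [S [S [A [B [C [D b]]]]] ** [A [A [B [C [D n]]]] & [B [C [D n]]]]] )]]]]]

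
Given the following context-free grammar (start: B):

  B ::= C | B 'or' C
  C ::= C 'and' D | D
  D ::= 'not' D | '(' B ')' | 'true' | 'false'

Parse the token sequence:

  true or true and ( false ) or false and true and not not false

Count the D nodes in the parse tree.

9

[B [B [B [C [D true]]] or [C [C [D true]] and [D ( [B [C [D false]]] )]]] or [C [C [C [D false]] and [D true]] and [D not [D not [D false]]]]]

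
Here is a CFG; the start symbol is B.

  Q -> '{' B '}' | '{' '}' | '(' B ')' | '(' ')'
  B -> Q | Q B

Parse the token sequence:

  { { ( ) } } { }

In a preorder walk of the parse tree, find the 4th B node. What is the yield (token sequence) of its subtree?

[B [Q { [B [Q { [B [Q ( )]] }]] }] [B [Q { }]]]

{ }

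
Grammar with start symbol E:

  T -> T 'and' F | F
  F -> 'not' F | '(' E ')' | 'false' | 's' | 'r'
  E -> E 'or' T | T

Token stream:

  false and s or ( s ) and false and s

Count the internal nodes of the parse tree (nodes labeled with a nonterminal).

15

[E [E [T [T [F false]] and [F s]]] or [T [T [T [F ( [E [T [F s]]] )]] and [F false]] and [F s]]]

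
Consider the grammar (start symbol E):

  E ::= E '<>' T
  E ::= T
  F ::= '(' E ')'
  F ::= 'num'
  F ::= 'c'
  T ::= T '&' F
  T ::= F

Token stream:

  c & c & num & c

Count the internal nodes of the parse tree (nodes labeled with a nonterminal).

[E [T [T [T [T [F c]] & [F c]] & [F num]] & [F c]]]

9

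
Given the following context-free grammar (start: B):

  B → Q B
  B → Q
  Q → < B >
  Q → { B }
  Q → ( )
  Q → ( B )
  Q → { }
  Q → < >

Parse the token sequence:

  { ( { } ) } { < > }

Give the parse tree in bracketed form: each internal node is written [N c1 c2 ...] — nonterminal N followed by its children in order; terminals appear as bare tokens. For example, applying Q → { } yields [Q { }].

B
Q B
{ B } B
{ Q } B
{ ( B ) } B
{ ( Q ) } B
{ ( { } ) } B
{ ( { } ) } Q
{ ( { } ) } { B }
{ ( { } ) } { Q }
{ ( { } ) } { < > }

[B [Q { [B [Q ( [B [Q { }]] )]] }] [B [Q { [B [Q < >]] }]]]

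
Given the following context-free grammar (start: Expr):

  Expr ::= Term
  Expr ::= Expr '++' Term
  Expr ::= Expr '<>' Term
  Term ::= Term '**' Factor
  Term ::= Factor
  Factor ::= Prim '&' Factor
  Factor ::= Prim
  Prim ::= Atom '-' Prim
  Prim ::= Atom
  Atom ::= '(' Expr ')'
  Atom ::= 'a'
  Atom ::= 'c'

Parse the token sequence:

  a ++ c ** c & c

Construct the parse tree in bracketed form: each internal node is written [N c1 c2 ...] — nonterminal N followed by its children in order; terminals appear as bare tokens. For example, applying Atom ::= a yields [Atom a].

Expr
Expr ++ Term
Term ++ Term
Factor ++ Term
Prim ++ Term
Atom ++ Term
a ++ Term
a ++ Term ** Factor
a ++ Factor ** Factor
a ++ Prim ** Factor
a ++ Atom ** Factor
a ++ c ** Factor
a ++ c ** Prim & Factor
a ++ c ** Atom & Factor
a ++ c ** c & Factor
a ++ c ** c & Prim
a ++ c ** c & Atom
a ++ c ** c & c

[Expr [Expr [Term [Factor [Prim [Atom a]]]]] ++ [Term [Term [Factor [Prim [Atom c]]]] ** [Factor [Prim [Atom c]] & [Factor [Prim [Atom c]]]]]]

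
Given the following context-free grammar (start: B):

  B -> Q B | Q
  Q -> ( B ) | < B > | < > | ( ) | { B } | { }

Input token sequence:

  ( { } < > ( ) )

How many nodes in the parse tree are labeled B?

[B [Q ( [B [Q { }] [B [Q < >] [B [Q ( )]]]] )]]

4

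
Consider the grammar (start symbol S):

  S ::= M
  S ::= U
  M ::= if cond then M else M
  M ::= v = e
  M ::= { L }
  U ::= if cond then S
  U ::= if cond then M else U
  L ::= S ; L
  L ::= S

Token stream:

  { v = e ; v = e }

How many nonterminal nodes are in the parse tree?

8

[S [M { [L [S [M v = e]] ; [L [S [M v = e]]]] }]]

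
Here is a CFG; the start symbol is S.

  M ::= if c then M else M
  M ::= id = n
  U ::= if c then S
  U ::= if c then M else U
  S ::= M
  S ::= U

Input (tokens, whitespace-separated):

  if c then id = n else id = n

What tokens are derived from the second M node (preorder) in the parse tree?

[S [M if c then [M id = n] else [M id = n]]]

id = n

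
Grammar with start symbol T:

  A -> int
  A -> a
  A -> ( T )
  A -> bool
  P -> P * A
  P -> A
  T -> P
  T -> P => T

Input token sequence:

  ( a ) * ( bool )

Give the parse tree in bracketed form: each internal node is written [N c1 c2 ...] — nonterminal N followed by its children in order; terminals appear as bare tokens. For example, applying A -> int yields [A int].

[T [P [P [A ( [T [P [A a]]] )]] * [A ( [T [P [A bool]]] )]]]

T
P
P * A
A * A
( T ) * A
( P ) * A
( A ) * A
( a ) * A
( a ) * ( T )
( a ) * ( P )
( a ) * ( A )
( a ) * ( bool )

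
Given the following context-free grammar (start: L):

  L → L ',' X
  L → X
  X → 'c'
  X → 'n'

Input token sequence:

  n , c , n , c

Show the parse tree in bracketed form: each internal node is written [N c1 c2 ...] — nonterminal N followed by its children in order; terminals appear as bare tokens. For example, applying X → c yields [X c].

L
L , X
L , X , X
L , X , X , X
X , X , X , X
n , X , X , X
n , c , X , X
n , c , n , X
n , c , n , c

[L [L [L [L [X n]] , [X c]] , [X n]] , [X c]]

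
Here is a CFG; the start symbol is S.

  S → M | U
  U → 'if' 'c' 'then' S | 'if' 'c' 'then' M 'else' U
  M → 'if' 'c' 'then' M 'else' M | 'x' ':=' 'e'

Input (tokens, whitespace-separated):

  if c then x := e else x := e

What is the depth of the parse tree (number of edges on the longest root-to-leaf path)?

[S [M if c then [M x := e] else [M x := e]]]

3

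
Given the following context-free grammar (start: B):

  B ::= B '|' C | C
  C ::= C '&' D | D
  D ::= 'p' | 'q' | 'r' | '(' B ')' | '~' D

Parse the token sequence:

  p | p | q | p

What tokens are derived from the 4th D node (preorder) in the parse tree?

[B [B [B [B [C [D p]]] | [C [D p]]] | [C [D q]]] | [C [D p]]]

p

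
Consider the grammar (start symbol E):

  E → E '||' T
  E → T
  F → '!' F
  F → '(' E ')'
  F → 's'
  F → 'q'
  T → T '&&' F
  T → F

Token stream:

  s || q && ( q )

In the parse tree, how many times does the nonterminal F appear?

4

[E [E [T [F s]]] || [T [T [F q]] && [F ( [E [T [F q]]] )]]]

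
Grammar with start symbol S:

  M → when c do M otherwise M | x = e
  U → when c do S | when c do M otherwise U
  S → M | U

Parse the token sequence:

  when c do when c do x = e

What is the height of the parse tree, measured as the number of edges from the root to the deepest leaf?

[S [U when c do [S [U when c do [S [M x = e]]]]]]

6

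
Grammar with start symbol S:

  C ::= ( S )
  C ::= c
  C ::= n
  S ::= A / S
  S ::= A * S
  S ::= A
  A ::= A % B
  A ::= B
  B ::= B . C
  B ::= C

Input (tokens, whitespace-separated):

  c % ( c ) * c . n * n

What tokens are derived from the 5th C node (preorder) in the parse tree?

[S [A [A [B [C c]]] % [B [C ( [S [A [B [C c]]]] )]]] * [S [A [B [B [C c]] . [C n]]] * [S [A [B [C n]]]]]]

n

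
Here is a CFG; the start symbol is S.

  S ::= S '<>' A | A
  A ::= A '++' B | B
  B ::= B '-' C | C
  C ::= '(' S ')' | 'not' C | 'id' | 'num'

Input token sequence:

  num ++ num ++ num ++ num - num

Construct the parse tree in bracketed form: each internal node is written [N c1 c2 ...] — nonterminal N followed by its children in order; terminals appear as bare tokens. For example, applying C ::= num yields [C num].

[S [A [A [A [A [B [C num]]] ++ [B [C num]]] ++ [B [C num]]] ++ [B [B [C num]] - [C num]]]]

S
A
A ++ B
A ++ B ++ B
A ++ B ++ B ++ B
B ++ B ++ B ++ B
C ++ B ++ B ++ B
num ++ B ++ B ++ B
num ++ C ++ B ++ B
num ++ num ++ B ++ B
num ++ num ++ C ++ B
num ++ num ++ num ++ B
num ++ num ++ num ++ B - C
num ++ num ++ num ++ C - C
num ++ num ++ num ++ num - C
num ++ num ++ num ++ num - num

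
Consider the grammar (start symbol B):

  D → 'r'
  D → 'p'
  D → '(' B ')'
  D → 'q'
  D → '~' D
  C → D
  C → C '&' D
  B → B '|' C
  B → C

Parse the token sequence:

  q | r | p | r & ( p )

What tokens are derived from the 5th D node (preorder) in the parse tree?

[B [B [B [B [C [D q]]] | [C [D r]]] | [C [D p]]] | [C [C [D r]] & [D ( [B [C [D p]]] )]]]

( p )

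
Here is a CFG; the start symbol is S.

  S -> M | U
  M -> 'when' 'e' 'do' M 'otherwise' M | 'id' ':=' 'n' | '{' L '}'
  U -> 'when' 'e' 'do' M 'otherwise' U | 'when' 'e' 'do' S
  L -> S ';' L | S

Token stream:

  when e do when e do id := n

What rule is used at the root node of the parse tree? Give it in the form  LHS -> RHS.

[S [U when e do [S [U when e do [S [M id := n]]]]]]

S -> U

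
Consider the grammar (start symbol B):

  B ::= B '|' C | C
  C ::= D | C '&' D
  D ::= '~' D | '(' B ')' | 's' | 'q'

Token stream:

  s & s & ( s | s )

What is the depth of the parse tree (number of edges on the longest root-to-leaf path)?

7

[B [C [C [C [D s]] & [D s]] & [D ( [B [B [C [D s]]] | [C [D s]]] )]]]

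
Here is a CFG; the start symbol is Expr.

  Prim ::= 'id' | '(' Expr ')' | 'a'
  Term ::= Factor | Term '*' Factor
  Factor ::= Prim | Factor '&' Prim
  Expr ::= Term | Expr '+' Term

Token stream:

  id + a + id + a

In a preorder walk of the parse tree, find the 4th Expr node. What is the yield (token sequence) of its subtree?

id

[Expr [Expr [Expr [Expr [Term [Factor [Prim id]]]] + [Term [Factor [Prim a]]]] + [Term [Factor [Prim id]]]] + [Term [Factor [Prim a]]]]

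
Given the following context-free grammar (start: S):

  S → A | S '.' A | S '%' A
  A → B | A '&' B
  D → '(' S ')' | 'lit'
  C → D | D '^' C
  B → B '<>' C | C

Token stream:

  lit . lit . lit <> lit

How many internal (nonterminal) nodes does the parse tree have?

[S [S [S [A [B [C [D lit]]]]] . [A [B [C [D lit]]]]] . [A [B [B [C [D lit]]] <> [C [D lit]]]]]

18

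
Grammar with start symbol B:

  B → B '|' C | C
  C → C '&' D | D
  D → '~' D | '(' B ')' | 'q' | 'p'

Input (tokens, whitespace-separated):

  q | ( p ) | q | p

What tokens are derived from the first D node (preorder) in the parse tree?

q

[B [B [B [B [C [D q]]] | [C [D ( [B [C [D p]]] )]]] | [C [D q]]] | [C [D p]]]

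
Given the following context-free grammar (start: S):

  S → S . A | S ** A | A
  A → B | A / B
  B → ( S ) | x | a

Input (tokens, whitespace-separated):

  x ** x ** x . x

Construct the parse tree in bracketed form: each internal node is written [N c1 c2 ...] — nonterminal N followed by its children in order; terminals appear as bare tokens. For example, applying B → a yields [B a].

[S [S [S [S [A [B x]]] ** [A [B x]]] ** [A [B x]]] . [A [B x]]]

S
S . A
S ** A . A
S ** A ** A . A
A ** A ** A . A
B ** A ** A . A
x ** A ** A . A
x ** B ** A . A
x ** x ** A . A
x ** x ** B . A
x ** x ** x . A
x ** x ** x . B
x ** x ** x . x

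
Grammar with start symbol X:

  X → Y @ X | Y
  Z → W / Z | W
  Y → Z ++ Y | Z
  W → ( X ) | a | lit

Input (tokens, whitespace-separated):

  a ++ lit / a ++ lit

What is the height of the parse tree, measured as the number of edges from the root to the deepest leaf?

[X [Y [Z [W a]] ++ [Y [Z [W lit] / [Z [W a]]] ++ [Y [Z [W lit]]]]]]

6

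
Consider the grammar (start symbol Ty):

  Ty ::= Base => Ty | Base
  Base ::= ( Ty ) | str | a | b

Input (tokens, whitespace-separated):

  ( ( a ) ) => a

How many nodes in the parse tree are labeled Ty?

4

[Ty [Base ( [Ty [Base ( [Ty [Base a]] )]] )] => [Ty [Base a]]]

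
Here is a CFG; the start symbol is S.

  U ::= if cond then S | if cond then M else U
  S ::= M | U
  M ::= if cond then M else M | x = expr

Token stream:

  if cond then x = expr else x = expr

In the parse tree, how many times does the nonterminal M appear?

3

[S [M if cond then [M x = expr] else [M x = expr]]]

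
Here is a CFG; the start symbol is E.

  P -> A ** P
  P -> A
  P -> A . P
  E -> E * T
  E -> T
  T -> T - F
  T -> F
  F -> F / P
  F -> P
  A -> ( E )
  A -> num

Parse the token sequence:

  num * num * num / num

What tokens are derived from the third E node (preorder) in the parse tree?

num

[E [E [E [T [F [P [A num]]]]] * [T [F [P [A num]]]]] * [T [F [F [P [A num]]] / [P [A num]]]]]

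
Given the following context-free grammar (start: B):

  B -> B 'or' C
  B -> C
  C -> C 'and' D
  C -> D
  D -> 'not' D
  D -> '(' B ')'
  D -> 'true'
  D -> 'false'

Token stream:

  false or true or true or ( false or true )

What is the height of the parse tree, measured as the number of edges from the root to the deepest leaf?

[B [B [B [B [C [D false]]] or [C [D true]]] or [C [D true]]] or [C [D ( [B [B [C [D false]]] or [C [D true]]] )]]]

7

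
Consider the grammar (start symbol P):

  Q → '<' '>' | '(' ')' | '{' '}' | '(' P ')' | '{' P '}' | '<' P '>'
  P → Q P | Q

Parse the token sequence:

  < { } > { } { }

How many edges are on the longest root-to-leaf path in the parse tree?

4

[P [Q < [P [Q { }]] >] [P [Q { }] [P [Q { }]]]]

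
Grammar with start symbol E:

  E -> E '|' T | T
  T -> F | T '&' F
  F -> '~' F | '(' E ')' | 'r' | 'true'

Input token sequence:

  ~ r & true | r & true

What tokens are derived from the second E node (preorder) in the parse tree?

[E [E [T [T [F ~ [F r]]] & [F true]]] | [T [T [F r]] & [F true]]]

~ r & true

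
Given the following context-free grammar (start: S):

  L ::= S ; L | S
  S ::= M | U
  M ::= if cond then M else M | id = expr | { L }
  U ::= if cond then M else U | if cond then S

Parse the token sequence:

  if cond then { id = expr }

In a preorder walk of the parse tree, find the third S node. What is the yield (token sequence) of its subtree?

[S [U if cond then [S [M { [L [S [M id = expr]]] }]]]]

id = expr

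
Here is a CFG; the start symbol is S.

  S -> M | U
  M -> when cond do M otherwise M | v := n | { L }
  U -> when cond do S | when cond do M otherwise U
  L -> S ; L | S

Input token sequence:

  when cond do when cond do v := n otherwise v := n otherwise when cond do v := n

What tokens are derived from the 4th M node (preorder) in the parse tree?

v := n

[S [U when cond do [M when cond do [M v := n] otherwise [M v := n]] otherwise [U when cond do [S [M v := n]]]]]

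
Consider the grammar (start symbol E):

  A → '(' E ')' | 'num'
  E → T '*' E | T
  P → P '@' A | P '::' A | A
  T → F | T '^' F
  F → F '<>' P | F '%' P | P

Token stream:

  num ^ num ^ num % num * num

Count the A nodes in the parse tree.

5

[E [T [T [T [F [P [A num]]]] ^ [F [P [A num]]]] ^ [F [F [P [A num]]] % [P [A num]]]] * [E [T [F [P [A num]]]]]]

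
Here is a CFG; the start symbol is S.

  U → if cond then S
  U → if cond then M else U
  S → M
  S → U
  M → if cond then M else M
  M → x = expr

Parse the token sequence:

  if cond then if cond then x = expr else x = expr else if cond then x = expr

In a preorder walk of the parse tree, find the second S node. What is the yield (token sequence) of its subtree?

[S [U if cond then [M if cond then [M x = expr] else [M x = expr]] else [U if cond then [S [M x = expr]]]]]

x = expr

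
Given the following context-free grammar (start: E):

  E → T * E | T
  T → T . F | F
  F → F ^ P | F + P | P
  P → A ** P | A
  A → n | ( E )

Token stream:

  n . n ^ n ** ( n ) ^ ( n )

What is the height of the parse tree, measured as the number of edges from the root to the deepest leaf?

[E [T [T [F [P [A n]]]] . [F [F [F [P [A n]]] ^ [P [A n] ** [P [A ( [E [T [F [P [A n]]]]] )]]]] ^ [P [A ( [E [T [F [P [A n]]]]] )]]]]]

12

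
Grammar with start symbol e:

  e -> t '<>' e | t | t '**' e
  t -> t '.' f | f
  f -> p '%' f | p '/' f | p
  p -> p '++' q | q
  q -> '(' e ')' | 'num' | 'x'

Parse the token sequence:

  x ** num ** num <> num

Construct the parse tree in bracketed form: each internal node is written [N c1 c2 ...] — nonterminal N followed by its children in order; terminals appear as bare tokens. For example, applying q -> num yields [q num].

e
t ** e
f ** e
p ** e
q ** e
x ** e
x ** t ** e
x ** f ** e
x ** p ** e
x ** q ** e
x ** num ** e
x ** num ** t <> e
x ** num ** f <> e
x ** num ** p <> e
x ** num ** q <> e
x ** num ** num <> e
x ** num ** num <> t
x ** num ** num <> f
x ** num ** num <> p
x ** num ** num <> q
x ** num ** num <> num

[e [t [f [p [q x]]]] ** [e [t [f [p [q num]]]] ** [e [t [f [p [q num]]]] <> [e [t [f [p [q num]]]]]]]]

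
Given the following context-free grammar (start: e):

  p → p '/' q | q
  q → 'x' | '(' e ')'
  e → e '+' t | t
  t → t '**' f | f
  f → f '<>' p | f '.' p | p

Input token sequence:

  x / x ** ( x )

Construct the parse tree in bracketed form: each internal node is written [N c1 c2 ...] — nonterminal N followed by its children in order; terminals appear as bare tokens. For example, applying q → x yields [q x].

e
t
t ** f
f ** f
p ** f
p / q ** f
q / q ** f
x / q ** f
x / x ** f
x / x ** p
x / x ** q
x / x ** ( e )
x / x ** ( t )
x / x ** ( f )
x / x ** ( p )
x / x ** ( q )
x / x ** ( x )

[e [t [t [f [p [p [q x]] / [q x]]]] ** [f [p [q ( [e [t [f [p [q x]]]]] )]]]]]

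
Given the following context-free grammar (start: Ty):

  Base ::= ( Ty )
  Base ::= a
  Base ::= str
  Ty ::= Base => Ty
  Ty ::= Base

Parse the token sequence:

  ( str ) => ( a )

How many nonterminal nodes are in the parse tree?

[Ty [Base ( [Ty [Base str]] )] => [Ty [Base ( [Ty [Base a]] )]]]

8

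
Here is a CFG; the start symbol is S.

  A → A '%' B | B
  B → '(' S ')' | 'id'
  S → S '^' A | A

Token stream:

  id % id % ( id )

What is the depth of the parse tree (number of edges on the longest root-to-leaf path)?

6

[S [A [A [A [B id]] % [B id]] % [B ( [S [A [B id]]] )]]]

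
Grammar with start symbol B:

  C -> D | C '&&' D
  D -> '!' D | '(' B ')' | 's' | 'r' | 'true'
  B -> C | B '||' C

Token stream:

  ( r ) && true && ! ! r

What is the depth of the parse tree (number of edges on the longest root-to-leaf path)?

[B [C [C [C [D ( [B [C [D r]]] )]] && [D true]] && [D ! [D ! [D r]]]]]

8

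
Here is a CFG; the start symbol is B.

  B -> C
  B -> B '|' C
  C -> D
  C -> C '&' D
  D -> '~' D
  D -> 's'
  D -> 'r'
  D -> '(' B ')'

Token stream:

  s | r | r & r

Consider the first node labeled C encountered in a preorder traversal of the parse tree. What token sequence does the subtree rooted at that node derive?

[B [B [B [C [D s]]] | [C [D r]]] | [C [C [D r]] & [D r]]]

s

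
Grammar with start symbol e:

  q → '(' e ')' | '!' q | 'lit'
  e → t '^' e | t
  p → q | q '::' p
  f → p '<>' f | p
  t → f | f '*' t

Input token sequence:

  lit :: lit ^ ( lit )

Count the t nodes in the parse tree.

[e [t [f [p [q lit] :: [p [q lit]]]]] ^ [e [t [f [p [q ( [e [t [f [p [q lit]]]]] )]]]]]]

3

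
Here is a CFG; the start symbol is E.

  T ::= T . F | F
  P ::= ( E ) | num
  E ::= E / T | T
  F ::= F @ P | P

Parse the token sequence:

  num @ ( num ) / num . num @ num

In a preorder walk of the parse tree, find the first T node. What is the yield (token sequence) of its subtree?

[E [E [T [F [F [P num]] @ [P ( [E [T [F [P num]]]] )]]]] / [T [T [F [P num]]] . [F [F [P num]] @ [P num]]]]

num @ ( num )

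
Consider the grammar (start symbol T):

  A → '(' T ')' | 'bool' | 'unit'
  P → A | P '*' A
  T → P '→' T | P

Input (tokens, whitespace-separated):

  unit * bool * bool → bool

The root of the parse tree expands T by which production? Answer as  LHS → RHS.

[T [P [P [P [A unit]] * [A bool]] * [A bool]] → [T [P [A bool]]]]

T → P '→' T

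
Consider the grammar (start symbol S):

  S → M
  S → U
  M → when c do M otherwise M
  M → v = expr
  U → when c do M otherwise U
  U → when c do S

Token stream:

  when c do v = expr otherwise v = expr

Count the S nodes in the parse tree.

1

[S [M when c do [M v = expr] otherwise [M v = expr]]]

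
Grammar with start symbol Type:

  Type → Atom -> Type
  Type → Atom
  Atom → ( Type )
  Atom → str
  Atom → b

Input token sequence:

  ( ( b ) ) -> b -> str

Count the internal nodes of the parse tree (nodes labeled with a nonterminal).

[Type [Atom ( [Type [Atom ( [Type [Atom b]] )]] )] -> [Type [Atom b] -> [Type [Atom str]]]]

10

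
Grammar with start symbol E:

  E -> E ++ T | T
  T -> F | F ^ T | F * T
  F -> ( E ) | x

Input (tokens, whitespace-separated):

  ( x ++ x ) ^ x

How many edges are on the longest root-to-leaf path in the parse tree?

7

[E [T [F ( [E [E [T [F x]]] ++ [T [F x]]] )] ^ [T [F x]]]]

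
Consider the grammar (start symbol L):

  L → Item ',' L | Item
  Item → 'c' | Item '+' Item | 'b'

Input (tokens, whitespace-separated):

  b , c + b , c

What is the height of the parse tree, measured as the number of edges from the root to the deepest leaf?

[L [Item b] , [L [Item [Item c] + [Item b]] , [L [Item c]]]]

4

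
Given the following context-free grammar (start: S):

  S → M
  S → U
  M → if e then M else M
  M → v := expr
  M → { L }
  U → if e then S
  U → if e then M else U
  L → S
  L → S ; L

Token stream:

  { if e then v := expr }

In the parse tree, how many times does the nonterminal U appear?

[S [M { [L [S [U if e then [S [M v := expr]]]]] }]]

1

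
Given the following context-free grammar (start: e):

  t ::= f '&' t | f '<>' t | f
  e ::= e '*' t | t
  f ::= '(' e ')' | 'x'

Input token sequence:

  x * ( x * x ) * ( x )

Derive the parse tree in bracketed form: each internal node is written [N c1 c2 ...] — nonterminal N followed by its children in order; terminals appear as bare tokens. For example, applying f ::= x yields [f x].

e
e * t
e * t * t
t * t * t
f * t * t
x * t * t
x * f * t
x * ( e ) * t
x * ( e * t ) * t
x * ( t * t ) * t
x * ( f * t ) * t
x * ( x * t ) * t
x * ( x * f ) * t
x * ( x * x ) * t
x * ( x * x ) * f
x * ( x * x ) * ( e )
x * ( x * x ) * ( t )
x * ( x * x ) * ( f )
x * ( x * x ) * ( x )

[e [e [e [t [f x]]] * [t [f ( [e [e [t [f x]]] * [t [f x]]] )]]] * [t [f ( [e [t [f x]]] )]]]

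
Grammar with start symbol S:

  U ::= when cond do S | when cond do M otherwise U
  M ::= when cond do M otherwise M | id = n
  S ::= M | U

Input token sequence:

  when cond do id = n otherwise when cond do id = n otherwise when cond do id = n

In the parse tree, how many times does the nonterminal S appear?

2

[S [U when cond do [M id = n] otherwise [U when cond do [M id = n] otherwise [U when cond do [S [M id = n]]]]]]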